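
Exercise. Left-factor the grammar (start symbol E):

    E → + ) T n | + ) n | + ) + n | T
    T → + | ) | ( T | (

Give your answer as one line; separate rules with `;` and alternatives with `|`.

E has alternatives sharing prefix '+ )': factor to E → + ) E' with E' → T n | n | + n.
T has alternatives sharing prefix '(': factor to T → ( T' with T' → T | ε.

E → T | + ) E'; T → + | ) | ( T'; E' → T n | n | + n; T' → T | ε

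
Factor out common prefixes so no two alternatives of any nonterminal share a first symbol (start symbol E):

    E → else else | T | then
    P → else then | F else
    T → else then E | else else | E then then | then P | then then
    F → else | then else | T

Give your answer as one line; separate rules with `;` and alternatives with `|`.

T has alternatives sharing prefix 'else': factor to T → else T' with T' → then E | else.
T has alternatives sharing prefix 'then': factor to T → then T'' with T'' → P | then.

E → else else | T | then; P → else then | F else; T → E then then | else T' | then T''; F → else | then else | T; T' → then E | else; T'' → P | then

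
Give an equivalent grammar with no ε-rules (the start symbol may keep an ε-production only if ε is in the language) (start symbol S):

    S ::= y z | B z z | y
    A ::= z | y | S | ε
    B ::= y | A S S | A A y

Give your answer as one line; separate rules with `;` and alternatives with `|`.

The nullable symbols are {A}.
ε ∉ L(G), so no ε-production is kept.
Add the nullable-subset variants: B → A S S gives A S S | S S. B → A A y gives A A y | A y.

S ::= y z | B z z | y; A ::= z | y | S; B ::= y | A S S | S S | A A y | A y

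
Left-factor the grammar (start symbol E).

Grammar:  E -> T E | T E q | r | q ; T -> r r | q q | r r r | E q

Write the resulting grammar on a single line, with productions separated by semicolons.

E -> r | q | T E E'; T -> q q | E q | r r T'; E' -> ε | q; T' -> ε | r

E has alternatives sharing prefix 'T E': factor to E → T E E' with E' → ε | q.
T has alternatives sharing prefix 'r r': factor to T → r r T' with T' → ε | r.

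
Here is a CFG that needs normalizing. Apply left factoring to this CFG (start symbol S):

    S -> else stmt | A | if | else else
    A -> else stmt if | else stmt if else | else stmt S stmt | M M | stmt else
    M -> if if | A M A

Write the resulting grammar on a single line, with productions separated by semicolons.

S -> A | if | else S'; A -> M M | stmt else | else stmt A'; M -> if if | A M A; S' -> stmt | else; A' -> S stmt | if A''; A'' -> ε | else

S has alternatives sharing prefix 'else': factor to S → else S' with S' → stmt | else.
A has alternatives sharing prefix 'else stmt': factor to A → else stmt A' with A' → if | if else | S stmt.
A' has alternatives sharing prefix 'if': factor to A' → if A'' with A'' → ε | else.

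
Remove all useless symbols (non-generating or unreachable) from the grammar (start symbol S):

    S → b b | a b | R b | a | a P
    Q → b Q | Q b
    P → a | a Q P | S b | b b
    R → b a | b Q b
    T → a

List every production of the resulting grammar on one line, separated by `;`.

Generating nonterminals: {P, R, S, T}.
Reachable from S after that: {P, R, S}.
Removed useless symbols: {Q, T} and every production mentioning them.

S → b b | a b | R b | a | a P; P → a | S b | b b; R → b a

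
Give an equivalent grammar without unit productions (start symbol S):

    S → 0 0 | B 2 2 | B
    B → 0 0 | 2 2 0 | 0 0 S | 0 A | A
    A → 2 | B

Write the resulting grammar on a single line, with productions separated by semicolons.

S → 0 0 | 2 2 0 | 0 0 S | 0 A | B 2 2 | 2; B → 0 0 | 2 2 0 | 0 0 S | 0 A | 2; A → 0 0 | 2 2 0 | 0 0 S | 0 A | 2

Unit pairs: A ⇒* {B}; B ⇒* {A}; S ⇒* {A, B}.
For every A with A ⇒* B via unit rules, add B's non-unit alternatives to A; then delete every rule of the form X → Y.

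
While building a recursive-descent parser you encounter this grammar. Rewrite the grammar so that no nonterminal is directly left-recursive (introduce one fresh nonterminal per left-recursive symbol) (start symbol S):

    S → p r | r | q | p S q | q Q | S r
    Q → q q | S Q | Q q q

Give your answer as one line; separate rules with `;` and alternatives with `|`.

S → p r S' | r S' | q S' | p S q S' | q Q S'; Q → q q Q' | S Q Q'; S' → r S' | ε; Q' → q q Q' | ε

S, Q are directly left-recursive.
For S: α = {r}, β = {p r, r, q, p S q, q Q}. Rewrite as S → β S' and S' → α S' | ε.
For Q: α = {q q}, β = {q q, S Q}. Rewrite as Q → β Q' and Q' → α Q' | ε.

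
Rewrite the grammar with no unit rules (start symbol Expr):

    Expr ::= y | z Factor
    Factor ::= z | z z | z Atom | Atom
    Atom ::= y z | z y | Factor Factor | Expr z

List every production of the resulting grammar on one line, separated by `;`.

Unit pairs: Factor ⇒* {Atom}.
For each unit pair (A, B), copy every non-unit production of B to A, then drop all unit productions.

Expr ::= y | z Factor; Factor ::= y z | z y | Factor Factor | Expr z | z | z z | z Atom; Atom ::= y z | z y | Factor Factor | Expr z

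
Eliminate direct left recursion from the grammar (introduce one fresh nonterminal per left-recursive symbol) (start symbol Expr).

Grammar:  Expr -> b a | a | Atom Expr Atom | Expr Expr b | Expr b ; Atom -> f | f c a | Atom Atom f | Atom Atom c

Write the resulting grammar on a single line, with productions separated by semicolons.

Expr -> b a Expr1 | a Expr1 | Atom Expr Atom Expr1; Atom -> f Atom1 | f c a Atom1; Expr1 -> Expr b Expr1 | b Expr1 | ε; Atom1 -> Atom f Atom1 | Atom c Atom1 | ε

Directly left-recursive nonterminals: Expr, Atom.
For Expr: α = {Expr b, b}, β = {b a, a, Atom Expr Atom}. Rewrite as Expr → β Expr1 and Expr1 → α Expr1 | ε.
For Atom: α = {Atom f, Atom c}, β = {f, f c a}. Rewrite as Atom → β Atom1 and Atom1 → α Atom1 | ε.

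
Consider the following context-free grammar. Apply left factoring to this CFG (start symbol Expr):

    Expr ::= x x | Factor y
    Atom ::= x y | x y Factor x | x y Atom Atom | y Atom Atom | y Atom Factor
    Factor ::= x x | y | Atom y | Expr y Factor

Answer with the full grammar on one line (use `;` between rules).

Atom has alternatives sharing prefix 'x y': factor to Atom → x y Atom1 with Atom1 → ε | Factor x | Atom Atom.
Atom has alternatives sharing prefix 'y Atom': factor to Atom → y Atom Atom2 with Atom2 → Atom | Factor.

Expr ::= x x | Factor y; Atom ::= x y Atom1 | y Atom Atom2; Factor ::= x x | y | Atom y | Expr y Factor; Atom1 ::= epsilon | Factor x | Atom Atom; Atom2 ::= Atom | Factor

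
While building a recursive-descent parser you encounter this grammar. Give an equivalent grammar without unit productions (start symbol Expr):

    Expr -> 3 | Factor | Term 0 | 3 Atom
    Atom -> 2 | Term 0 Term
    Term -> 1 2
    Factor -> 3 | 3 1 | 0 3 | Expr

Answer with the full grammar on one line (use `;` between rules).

Expr -> 3 | 3 1 | 0 3 | Term 0 | 3 Atom; Atom -> 2 | Term 0 Term; Term -> 1 2; Factor -> 3 | 3 1 | 0 3 | Term 0 | 3 Atom

Unit pairs: Expr ⇒* {Factor}; Factor ⇒* {Expr}.
Replace each nonterminal's rules with the union of the non-unit rules of every nonterminal it unit-derives.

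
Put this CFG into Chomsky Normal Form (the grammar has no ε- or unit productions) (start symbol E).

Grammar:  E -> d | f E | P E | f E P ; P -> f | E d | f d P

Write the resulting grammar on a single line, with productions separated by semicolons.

E -> d | X1 E | P E | X1 Y1; P -> f | E X2 | X1 Y2; X1 -> f; X2 -> d; Y1 -> E P; Y2 -> X2 P

Introduce a nonterminal for each terminal appearing in a rule of length ≥ 2: X1 → f, X2 → d.
Binarize each right-hand side of length ≥ 3 by chaining fresh nonterminals (Y1, Y2, …): affected rules were E → X1 E P; P → X1 X2 P.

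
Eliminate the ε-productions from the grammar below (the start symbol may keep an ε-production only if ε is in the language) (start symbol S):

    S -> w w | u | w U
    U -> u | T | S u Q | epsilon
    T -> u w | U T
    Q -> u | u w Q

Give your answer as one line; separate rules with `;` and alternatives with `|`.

S -> w w | u | w U | w; U -> u | T | S u Q; T -> u w | U T; Q -> u | u w Q

Nullable nonterminals: {U}.
ε ∉ L(G), so no ε-production is kept.
For each production, add variants omitting each subset of nullable occurrences: S → w U gives w U | w.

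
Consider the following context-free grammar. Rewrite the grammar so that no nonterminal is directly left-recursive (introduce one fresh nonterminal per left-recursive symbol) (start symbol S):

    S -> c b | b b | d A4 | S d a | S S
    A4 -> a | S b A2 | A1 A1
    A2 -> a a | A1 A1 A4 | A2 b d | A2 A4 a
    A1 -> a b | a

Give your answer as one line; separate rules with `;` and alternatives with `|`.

S -> c b S' | b b S' | d A4 S'; A4 -> a | S b A2 | A1 A1; A2 -> a a A2' | A1 A1 A4 A2'; A1 -> a b | a; S' -> d a S' | S S' | ε; A2' -> b d A2' | A4 a A2' | ε

S, A2 are directly left-recursive.
For S: α = {d a, S}, β = {c b, b b, d A4}. Rewrite as S → β S' and S' → α S' | ε.
For A2: α = {b d, A4 a}, β = {a a, A1 A1 A4}. Rewrite as A2 → β A2' and A2' → α A2' | ε.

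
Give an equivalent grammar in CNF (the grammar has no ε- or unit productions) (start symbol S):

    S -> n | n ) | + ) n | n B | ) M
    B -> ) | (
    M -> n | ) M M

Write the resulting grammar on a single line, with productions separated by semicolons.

S -> n | X1 X2 | X3 Y1 | X1 B | X2 M; B -> ) | (; M -> n | X2 Y2; X1 -> n; X2 -> ); X3 -> +; Y1 -> X2 X1; Y2 -> M M

Introduce a nonterminal for each terminal appearing in a rule of length ≥ 2: X1 → n, X2 → ), X3 → +.
Binarize each right-hand side of length ≥ 3 by chaining fresh nonterminals (Y1, Y2, …): affected rules were S → X3 X2 X1; M → X2 M M.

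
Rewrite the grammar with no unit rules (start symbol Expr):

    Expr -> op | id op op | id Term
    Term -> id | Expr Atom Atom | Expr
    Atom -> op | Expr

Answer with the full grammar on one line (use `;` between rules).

Unit pairs: Atom ⇒* {Expr}; Term ⇒* {Expr}.
Replace each nonterminal's rules with the union of the non-unit rules of every nonterminal it unit-derives.

Expr -> op | id op op | id Term; Term -> id | Expr Atom Atom | op | id op op | id Term; Atom -> op | id op op | id Term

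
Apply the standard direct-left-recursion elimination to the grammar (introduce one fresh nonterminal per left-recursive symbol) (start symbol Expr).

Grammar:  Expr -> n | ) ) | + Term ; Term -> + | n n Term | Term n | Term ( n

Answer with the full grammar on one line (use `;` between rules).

Expr -> n | ) ) | + Term; Term -> + Term1 | n n Term Term1; Term1 -> n Term1 | ( n Term1 | ε

Directly left-recursive nonterminal: Term.
For Term: α = {n, ( n}, β = {+, n n Term}. Rewrite as Term → β Term1 and Term1 → α Term1 | ε.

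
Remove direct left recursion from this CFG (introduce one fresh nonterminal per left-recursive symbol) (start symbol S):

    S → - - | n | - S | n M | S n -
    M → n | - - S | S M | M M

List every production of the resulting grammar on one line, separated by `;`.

S → - - S' | n S' | - S S' | n M S'; M → n M' | - - S M' | S M M'; S' → n - S' | eps; M' → M M' | eps

Directly left-recursive nonterminals: S, M.
For S: α = {n -}, β = {- -, n, - S, n M}. Rewrite as S → β S' and S' → α S' | ε.
For M: α = {M}, β = {n, - - S, S M}. Rewrite as M → β M' and M' → α M' | ε.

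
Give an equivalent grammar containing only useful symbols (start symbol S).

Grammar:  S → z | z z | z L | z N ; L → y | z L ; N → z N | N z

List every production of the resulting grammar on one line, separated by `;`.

S → z | z z | z L; L → y | z L

Generating nonterminals: {L, S}.
Reachable from S after that: {L, S}.
Removed useless symbols: {N} and every production mentioning them.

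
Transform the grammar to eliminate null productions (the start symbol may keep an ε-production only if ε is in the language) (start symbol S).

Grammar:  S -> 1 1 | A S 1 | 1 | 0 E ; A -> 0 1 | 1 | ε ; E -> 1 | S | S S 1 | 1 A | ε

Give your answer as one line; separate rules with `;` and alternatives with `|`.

The nullable symbols are {A, E}.
ε ∉ L(G), so no ε-production is kept.
Expand every rule over subsets of its nullable positions: S → A S 1 gives A S 1 | S 1. S → 0 E gives 0 E | 0.

S -> 1 1 | A S 1 | S 1 | 1 | 0 E | 0; A -> 0 1 | 1; E -> 1 | S | S S 1 | 1 A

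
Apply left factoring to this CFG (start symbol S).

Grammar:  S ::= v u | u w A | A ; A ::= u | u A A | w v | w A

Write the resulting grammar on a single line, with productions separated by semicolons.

A has alternatives sharing prefix 'u': factor to A → u A' with A' → ε | A A.
A has alternatives sharing prefix 'w': factor to A → w A'' with A'' → v | A.

S ::= v u | u w A | A; A ::= u A' | w A''; A' ::= ε | A A; A'' ::= v | A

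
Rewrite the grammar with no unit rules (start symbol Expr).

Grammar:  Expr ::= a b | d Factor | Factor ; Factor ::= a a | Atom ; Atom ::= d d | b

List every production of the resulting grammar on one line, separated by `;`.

Unit pairs: Expr ⇒* {Atom, Factor}; Factor ⇒* {Atom}.
For every A with A ⇒* B via unit rules, add B's non-unit alternatives to A; then delete every rule of the form X → Y.

Expr ::= d d | b | a a | a b | d Factor; Factor ::= d d | b | a a; Atom ::= d d | b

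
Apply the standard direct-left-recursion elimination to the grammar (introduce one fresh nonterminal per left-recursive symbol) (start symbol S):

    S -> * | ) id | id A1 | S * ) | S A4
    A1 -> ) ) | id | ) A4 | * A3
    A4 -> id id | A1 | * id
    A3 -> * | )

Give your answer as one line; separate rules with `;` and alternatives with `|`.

S -> * S' | ) id S' | id A1 S'; A1 -> ) ) | id | ) A4 | * A3; A4 -> id id | A1 | * id; A3 -> * | ); S' -> * ) S' | A4 S' | ε

Directly left-recursive nonterminal: S.
For S: α = {* ), A4}, β = {*, ) id, id A1}. Rewrite as S → β S' and S' → α S' | ε.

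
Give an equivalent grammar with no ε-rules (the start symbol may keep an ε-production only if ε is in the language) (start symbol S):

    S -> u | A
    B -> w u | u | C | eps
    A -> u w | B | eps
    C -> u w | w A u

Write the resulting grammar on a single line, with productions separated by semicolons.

S -> u | A | ε; B -> w u | u | C; A -> u w | B; C -> u w | w A u | w u

Nullable nonterminals: {A, B, S}.
ε ∈ L(G) since S is nullable, so keep S → ε.
Expand every rule over subsets of its nullable positions: C → w A u gives w A u | w u.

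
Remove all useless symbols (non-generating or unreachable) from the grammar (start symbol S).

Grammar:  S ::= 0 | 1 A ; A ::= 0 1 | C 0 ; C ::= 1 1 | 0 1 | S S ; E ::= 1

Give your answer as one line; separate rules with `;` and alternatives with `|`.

S ::= 0 | 1 A; A ::= 0 1 | C 0; C ::= 1 1 | 0 1 | S S

Generating nonterminals: {A, C, E, S}.
Reachable from S after that: {A, C, S}.
Removed useless symbols: {E} and every production mentioning them.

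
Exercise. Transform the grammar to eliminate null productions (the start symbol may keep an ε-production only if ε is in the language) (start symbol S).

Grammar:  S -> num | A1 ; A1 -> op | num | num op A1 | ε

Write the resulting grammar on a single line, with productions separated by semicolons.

Nullable nonterminals: {A1, S}.
ε ∈ L(G) since S is nullable, so keep S → ε.
Add the nullable-subset variants: A1 → num op A1 gives num op A1 | num op.

S -> num | A1 | ε; A1 -> op | num | num op A1 | num op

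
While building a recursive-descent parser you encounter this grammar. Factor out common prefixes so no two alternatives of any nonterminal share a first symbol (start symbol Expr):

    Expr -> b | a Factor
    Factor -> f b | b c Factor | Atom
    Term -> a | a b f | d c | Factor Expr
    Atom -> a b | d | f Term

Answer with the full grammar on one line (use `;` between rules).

Term has alternatives sharing prefix 'a': factor to Term → a Term1 with Term1 → ε | b f.

Expr -> b | a Factor; Factor -> f b | b c Factor | Atom; Term -> d c | Factor Expr | a Term1; Atom -> a b | d | f Term; Term1 -> ε | b f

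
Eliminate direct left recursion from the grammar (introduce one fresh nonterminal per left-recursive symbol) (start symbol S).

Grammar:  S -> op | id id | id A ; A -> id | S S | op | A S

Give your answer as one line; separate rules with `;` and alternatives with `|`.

S -> op | id id | id A; A -> id A' | S S A' | op A'; A' -> S A' | eps

Left recursion appears on A.
For A: α = {S}, β = {id, S S, op}. Rewrite as A → β A' and A' → α A' | ε.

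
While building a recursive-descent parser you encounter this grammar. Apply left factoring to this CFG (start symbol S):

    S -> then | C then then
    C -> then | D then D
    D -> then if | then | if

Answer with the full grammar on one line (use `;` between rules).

S -> then | C then then; C -> then | D then D; D -> if | then D'; D' -> if | eps

D has alternatives sharing prefix 'then': factor to D → then D' with D' → if | ε.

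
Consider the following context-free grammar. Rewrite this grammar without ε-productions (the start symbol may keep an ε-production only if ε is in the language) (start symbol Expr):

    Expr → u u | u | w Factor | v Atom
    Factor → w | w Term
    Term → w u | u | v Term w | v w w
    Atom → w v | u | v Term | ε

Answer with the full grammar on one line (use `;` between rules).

Expr → u u | u | w Factor | v Atom | v; Factor → w | w Term; Term → w u | u | v Term w | v w w; Atom → w v | u | v Term

Nullable nonterminals: {Atom}.
ε ∉ L(G), so no ε-production is kept.
Add the nullable-subset variants: Expr → v Atom gives v Atom | v.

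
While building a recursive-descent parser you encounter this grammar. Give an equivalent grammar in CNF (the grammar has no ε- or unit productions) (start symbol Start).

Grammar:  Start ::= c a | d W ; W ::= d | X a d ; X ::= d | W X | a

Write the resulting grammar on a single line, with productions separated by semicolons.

Introduce a nonterminal for each terminal appearing in a rule of length ≥ 2: X1 → c, X2 → a, X3 → d.
Binarize each right-hand side of length ≥ 3 by chaining fresh nonterminals (Y1, Y2, …): affected rules were W → X X2 X3.

Start ::= X1 X2 | X3 W; W ::= d | X Y1; X ::= d | W X | a; X1 ::= c; X2 ::= a; X3 ::= d; Y1 ::= X2 X3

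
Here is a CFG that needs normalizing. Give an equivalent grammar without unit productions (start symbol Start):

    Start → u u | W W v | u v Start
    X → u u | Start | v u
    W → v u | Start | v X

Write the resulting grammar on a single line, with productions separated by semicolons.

Unit pairs: W ⇒* {Start}; X ⇒* {Start}.
Replace each nonterminal's rules with the union of the non-unit rules of every nonterminal it unit-derives.

Start → u u | W W v | u v Start; X → u u | W W v | u v Start | v u; W → u u | W W v | u v Start | v u | v X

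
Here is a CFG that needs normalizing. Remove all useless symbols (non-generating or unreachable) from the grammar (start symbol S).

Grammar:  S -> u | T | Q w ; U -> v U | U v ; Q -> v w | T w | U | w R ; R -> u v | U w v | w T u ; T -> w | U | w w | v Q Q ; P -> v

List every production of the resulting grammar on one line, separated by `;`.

S -> u | T | Q w; Q -> v w | T w | w R; R -> u v | w T u; T -> w | w w | v Q Q

Generating nonterminals: {P, Q, R, S, T}.
Reachable from S after that: {Q, R, S, T}.
Removed useless symbols: {P, U} and every production mentioning them.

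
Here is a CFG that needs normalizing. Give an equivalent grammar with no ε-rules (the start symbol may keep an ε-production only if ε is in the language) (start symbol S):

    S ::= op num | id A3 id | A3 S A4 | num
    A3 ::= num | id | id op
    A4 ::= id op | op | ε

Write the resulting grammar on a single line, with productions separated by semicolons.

S ::= op num | id A3 id | A3 S A4 | A3 S | num; A3 ::= num | id | id op; A4 ::= id op | op

Nullable nonterminals: {A4}.
ε ∉ L(G), so no ε-production is kept.
Expand every rule over subsets of its nullable positions: S → A3 S A4 gives A3 S A4 | A3 S.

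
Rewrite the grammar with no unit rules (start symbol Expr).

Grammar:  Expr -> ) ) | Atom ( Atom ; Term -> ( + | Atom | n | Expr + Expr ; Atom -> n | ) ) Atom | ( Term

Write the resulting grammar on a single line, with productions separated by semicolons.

Unit pairs: Term ⇒* {Atom}.
Replace each nonterminal's rules with the union of the non-unit rules of every nonterminal it unit-derives.

Expr -> ) ) | Atom ( Atom; Term -> ( + | n | Expr + Expr | ) ) Atom | ( Term; Atom -> n | ) ) Atom | ( Term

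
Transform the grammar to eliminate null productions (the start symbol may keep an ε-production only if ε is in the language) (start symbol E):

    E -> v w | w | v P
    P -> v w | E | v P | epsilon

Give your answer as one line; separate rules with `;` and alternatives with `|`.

E -> v w | w | v P | v; P -> v w | E | v P | v

Nullable nonterminals: {P}.
ε ∉ L(G), so no ε-production is kept.
Expand every rule over subsets of its nullable positions: E → v P gives v P | v. P → v P gives v P | v.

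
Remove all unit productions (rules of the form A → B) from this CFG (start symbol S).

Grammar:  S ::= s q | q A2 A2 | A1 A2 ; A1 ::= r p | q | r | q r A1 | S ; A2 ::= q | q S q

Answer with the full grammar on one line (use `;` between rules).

Unit pairs: A1 ⇒* {S}.
For each unit pair (A, B), copy every non-unit production of B to A, then drop all unit productions.

S ::= s q | q A2 A2 | A1 A2; A1 ::= r p | q | r | q r A1 | s q | q A2 A2 | A1 A2; A2 ::= q | q S q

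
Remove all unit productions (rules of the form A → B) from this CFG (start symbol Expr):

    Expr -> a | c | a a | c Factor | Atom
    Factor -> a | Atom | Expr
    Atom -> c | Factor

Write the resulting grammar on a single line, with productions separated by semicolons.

Expr -> c | a | a a | c Factor; Factor -> c | a | a a | c Factor; Atom -> c | a | a a | c Factor

Unit pairs: Atom ⇒* {Expr, Factor}; Expr ⇒* {Atom, Factor}; Factor ⇒* {Atom, Expr}.
Replace each nonterminal's rules with the union of the non-unit rules of every nonterminal it unit-derives.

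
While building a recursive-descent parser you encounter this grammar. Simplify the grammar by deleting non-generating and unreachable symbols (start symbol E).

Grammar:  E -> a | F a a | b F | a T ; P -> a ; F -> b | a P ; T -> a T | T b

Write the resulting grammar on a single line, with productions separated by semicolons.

Generating nonterminals: {E, F, P}.
Reachable from E after that: {E, F, P}.
Removed useless symbols: {T} and every production mentioning them.

E -> a | F a a | b F; P -> a; F -> b | a P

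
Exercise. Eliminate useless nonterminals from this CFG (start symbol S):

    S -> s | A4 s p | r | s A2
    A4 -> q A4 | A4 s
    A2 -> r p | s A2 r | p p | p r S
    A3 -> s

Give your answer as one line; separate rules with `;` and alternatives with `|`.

S -> s | r | s A2; A2 -> r p | s A2 r | p p | p r S

Generating nonterminals: {A2, A3, S}.
Reachable from S after that: {A2, S}.
Removed useless symbols: {A3, A4} and every production mentioning them.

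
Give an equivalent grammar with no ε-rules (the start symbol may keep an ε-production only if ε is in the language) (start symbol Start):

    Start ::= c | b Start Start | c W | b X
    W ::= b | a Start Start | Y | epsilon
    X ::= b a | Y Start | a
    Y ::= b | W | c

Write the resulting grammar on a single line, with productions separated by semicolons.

The nullable symbols are {W, Y}.
ε ∉ L(G), so no ε-production is kept.
For each production, add variants omitting each subset of nullable occurrences: X → Y Start gives Y Start | Start.

Start ::= c | b Start Start | c W | b X; W ::= b | a Start Start | Y; X ::= b a | Y Start | Start | a; Y ::= b | W | c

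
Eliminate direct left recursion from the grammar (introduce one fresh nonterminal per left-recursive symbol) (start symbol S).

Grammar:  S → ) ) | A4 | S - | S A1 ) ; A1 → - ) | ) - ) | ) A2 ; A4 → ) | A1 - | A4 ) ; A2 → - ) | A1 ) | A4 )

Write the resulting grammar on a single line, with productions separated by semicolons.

S → ) ) S' | A4 S'; A1 → - ) | ) - ) | ) A2; A4 → ) A4' | A1 - A4'; A2 → - ) | A1 ) | A4 ); S' → - S' | A1 ) S' | ε; A4' → ) A4' | ε

Left recursion appears on S, A4.
For S: α = {-, A1 )}, β = {) ), A4}. Rewrite as S → β S' and S' → α S' | ε.
For A4: α = {)}, β = {), A1 -}. Rewrite as A4 → β A4' and A4' → α A4' | ε.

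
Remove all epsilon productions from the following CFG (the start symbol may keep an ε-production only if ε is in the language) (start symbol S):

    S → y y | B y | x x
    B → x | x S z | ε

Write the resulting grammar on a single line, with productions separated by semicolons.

Nullable set = {B}.
ε ∉ L(G), so no ε-production is kept.
For each production, add variants omitting each subset of nullable occurrences: S → B y gives B y | y.

S → y y | B y | y | x x; B → x | x S z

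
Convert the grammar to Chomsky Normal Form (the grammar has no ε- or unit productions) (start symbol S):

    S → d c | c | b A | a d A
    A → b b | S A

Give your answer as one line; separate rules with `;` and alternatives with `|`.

S → X1 X2 | c | X3 A | X4 Y1; A → X3 X3 | S A; X1 → d; X2 → c; X3 → b; X4 → a; Y1 → X1 A

Introduce a nonterminal for each terminal appearing in a rule of length ≥ 2: X1 → d, X2 → c, X3 → b, X4 → a.
Binarize each right-hand side of length ≥ 3 by chaining fresh nonterminals (Y1, Y2, …): affected rules were S → X4 X1 A.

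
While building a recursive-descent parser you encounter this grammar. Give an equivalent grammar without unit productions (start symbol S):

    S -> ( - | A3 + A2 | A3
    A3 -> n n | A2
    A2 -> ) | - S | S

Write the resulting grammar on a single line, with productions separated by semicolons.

Unit pairs: A2 ⇒* {A3, S}; A3 ⇒* {A2, S}; S ⇒* {A2, A3}.
Replace each nonterminal's rules with the union of the non-unit rules of every nonterminal it unit-derives.

S -> ) | - S | ( - | A3 + A2 | n n; A3 -> ) | - S | ( - | A3 + A2 | n n; A2 -> ) | - S | ( - | A3 + A2 | n n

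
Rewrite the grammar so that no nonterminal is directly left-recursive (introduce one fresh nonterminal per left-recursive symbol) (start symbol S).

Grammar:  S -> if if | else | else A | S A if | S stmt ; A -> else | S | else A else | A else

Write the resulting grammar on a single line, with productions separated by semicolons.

Left recursion appears on S, A.
For S: α = {A if, stmt}, β = {if if, else, else A}. Rewrite as S → β S' and S' → α S' | ε.
For A: α = {else}, β = {else, S, else A else}. Rewrite as A → β A' and A' → α A' | ε.

S -> if if S' | else S' | else A S'; A -> else A' | S A' | else A else A'; S' -> A if S' | stmt S' | ε; A' -> else A' | ε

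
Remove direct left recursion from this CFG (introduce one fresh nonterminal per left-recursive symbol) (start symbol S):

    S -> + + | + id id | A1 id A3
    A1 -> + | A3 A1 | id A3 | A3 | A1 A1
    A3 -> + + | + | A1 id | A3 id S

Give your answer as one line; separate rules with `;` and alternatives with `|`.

S -> + + | + id id | A1 id A3; A1 -> + A1' | A3 A1 A1' | id A3 A1' | A3 A1'; A3 -> + + A3' | + A3' | A1 id A3'; A1' -> A1 A1' | ε; A3' -> id S A3' | ε

Directly left-recursive nonterminals: A1, A3.
For A1: α = {A1}, β = {+, A3 A1, id A3, A3}. Rewrite as A1 → β A1' and A1' → α A1' | ε.
For A3: α = {id S}, β = {+ +, +, A1 id}. Rewrite as A3 → β A3' and A3' → α A3' | ε.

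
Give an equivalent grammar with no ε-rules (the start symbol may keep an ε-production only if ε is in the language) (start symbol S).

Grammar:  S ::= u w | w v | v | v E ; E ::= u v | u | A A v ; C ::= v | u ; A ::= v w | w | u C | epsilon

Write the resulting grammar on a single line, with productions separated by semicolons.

S ::= u w | w v | v | v E; E ::= u v | u | A A v | A v | v; C ::= v | u; A ::= v w | w | u C

Nullable set = {A}.
ε ∉ L(G), so no ε-production is kept.
Expand every rule over subsets of its nullable positions: E → A A v gives A A v | A v | v.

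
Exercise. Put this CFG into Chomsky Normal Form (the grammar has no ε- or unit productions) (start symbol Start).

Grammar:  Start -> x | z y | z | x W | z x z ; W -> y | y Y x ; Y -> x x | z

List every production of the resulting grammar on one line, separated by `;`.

Start -> x | X1 X2 | z | X3 W | X1 Y1; W -> y | X2 Y2; Y -> X3 X3 | z; X1 -> z; X2 -> y; X3 -> x; Y1 -> X3 X1; Y2 -> Y X3

Introduce a nonterminal for each terminal appearing in a rule of length ≥ 2: X1 → z, X2 → y, X3 → x.
Binarize each right-hand side of length ≥ 3 by chaining fresh nonterminals (Y1, Y2, …): affected rules were Start → X1 X3 X1; W → X2 Y X3.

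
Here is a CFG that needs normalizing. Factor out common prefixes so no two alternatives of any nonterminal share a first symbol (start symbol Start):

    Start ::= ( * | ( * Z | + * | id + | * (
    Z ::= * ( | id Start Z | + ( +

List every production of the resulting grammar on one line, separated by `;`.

Start has alternatives sharing prefix '( *': factor to Start → ( * Start1 with Start1 → ε | Z.

Start ::= + * | id + | * ( | ( * Start1; Z ::= * ( | id Start Z | + ( +; Start1 ::= ε | Z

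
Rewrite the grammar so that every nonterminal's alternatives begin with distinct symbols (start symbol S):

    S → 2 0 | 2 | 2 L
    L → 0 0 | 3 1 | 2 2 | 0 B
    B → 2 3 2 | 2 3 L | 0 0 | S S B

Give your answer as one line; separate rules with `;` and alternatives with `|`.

S → 2 S'; L → 3 1 | 2 2 | 0 L'; B → 0 0 | S S B | 2 3 B'; S' → 0 | ε | L; L' → 0 | B; B' → 2 | L

S has alternatives sharing prefix '2': factor to S → 2 S' with S' → 0 | ε | L.
L has alternatives sharing prefix '0': factor to L → 0 L' with L' → 0 | B.
B has alternatives sharing prefix '2 3': factor to B → 2 3 B' with B' → 2 | L.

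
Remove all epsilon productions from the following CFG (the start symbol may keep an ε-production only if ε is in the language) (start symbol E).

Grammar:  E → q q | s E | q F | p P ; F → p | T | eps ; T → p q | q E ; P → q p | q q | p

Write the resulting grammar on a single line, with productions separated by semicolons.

Nullable set = {F}.
ε ∉ L(G), so no ε-production is kept.
Add the nullable-subset variants: E → q F gives q F | q.

E → q q | s E | q F | q | p P; F → p | T; T → p q | q E; P → q p | q q | p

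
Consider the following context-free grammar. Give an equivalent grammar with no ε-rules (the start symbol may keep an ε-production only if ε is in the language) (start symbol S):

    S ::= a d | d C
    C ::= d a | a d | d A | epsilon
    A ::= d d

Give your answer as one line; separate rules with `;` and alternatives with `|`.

Nullable set = {C}.
ε ∉ L(G), so no ε-production is kept.
Add the nullable-subset variants: S → d C gives d C | d.

S ::= a d | d C | d; C ::= d a | a d | d A; A ::= d d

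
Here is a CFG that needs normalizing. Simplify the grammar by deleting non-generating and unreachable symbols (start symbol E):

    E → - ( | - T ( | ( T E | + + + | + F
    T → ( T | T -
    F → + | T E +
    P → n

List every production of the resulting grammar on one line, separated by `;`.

Generating nonterminals: {E, F, P}.
Reachable from E after that: {E, F}.
Removed useless symbols: {P, T} and every production mentioning them.

E → - ( | + + + | + F; F → +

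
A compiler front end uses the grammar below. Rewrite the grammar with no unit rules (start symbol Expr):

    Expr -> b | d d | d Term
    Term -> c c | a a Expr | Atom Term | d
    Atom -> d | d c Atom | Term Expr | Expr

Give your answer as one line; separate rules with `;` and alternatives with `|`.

Unit pairs: Atom ⇒* {Expr}.
For each unit pair (A, B), copy every non-unit production of B to A, then drop all unit productions.

Expr -> b | d d | d Term; Term -> c c | a a Expr | Atom Term | d; Atom -> d | d c Atom | Term Expr | b | d d | d Term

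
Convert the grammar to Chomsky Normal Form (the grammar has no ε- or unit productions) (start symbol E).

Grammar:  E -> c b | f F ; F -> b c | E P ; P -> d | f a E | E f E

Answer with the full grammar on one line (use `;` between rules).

E -> X1 X2 | X3 F; F -> X2 X1 | E P; P -> d | X3 Y1 | E Y2; X1 -> c; X2 -> b; X3 -> f; X4 -> a; Y1 -> X4 E; Y2 -> X3 E

Introduce a nonterminal for each terminal appearing in a rule of length ≥ 2: X1 → c, X2 → b, X3 → f, X4 → a.
Binarize each right-hand side of length ≥ 3 by chaining fresh nonterminals (Y1, Y2, …): affected rules were P → X3 X4 E; P → E X3 E.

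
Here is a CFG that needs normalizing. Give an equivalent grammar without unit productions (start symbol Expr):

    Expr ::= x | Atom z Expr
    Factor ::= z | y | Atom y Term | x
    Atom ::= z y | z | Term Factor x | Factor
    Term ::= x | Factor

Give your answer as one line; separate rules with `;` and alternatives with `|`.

Expr ::= x | Atom z Expr; Factor ::= z | y | Atom y Term | x; Atom ::= z y | z | Term Factor x | y | Atom y Term | x; Term ::= x | z | y | Atom y Term

Unit pairs: Atom ⇒* {Factor}; Term ⇒* {Factor}.
For every A with A ⇒* B via unit rules, add B's non-unit alternatives to A; then delete every rule of the form X → Y.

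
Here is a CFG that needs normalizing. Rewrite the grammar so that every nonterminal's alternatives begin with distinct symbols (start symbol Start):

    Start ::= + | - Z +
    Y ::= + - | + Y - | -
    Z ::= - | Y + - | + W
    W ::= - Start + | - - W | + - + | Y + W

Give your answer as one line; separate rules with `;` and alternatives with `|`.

Start ::= + | - Z +; Y ::= - | + Y1; Z ::= - | Y + - | + W; W ::= + - + | Y + W | - W1; Y1 ::= - | Y -; W1 ::= Start + | - W

Y has alternatives sharing prefix '+': factor to Y → + Y1 with Y1 → - | Y -.
W has alternatives sharing prefix '-': factor to W → - W1 with W1 → Start + | - W.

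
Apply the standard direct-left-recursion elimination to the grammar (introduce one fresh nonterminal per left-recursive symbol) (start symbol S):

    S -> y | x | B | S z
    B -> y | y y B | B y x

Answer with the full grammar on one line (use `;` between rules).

S -> y S' | x S' | B S'; B -> y B' | y y B B'; S' -> z S' | ε; B' -> y x B' | ε

Directly left-recursive nonterminals: S, B.
For S: α = {z}, β = {y, x, B}. Rewrite as S → β S' and S' → α S' | ε.
For B: α = {y x}, β = {y, y y B}. Rewrite as B → β B' and B' → α B' | ε.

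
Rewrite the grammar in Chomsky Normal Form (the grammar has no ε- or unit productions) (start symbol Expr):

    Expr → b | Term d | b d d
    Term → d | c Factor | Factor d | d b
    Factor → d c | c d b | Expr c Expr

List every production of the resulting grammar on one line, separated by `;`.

Expr → b | Term X1 | X2 Y1; Term → d | X3 Factor | Factor X1 | X1 X2; Factor → X1 X3 | X3 Y2 | Expr Y3; X1 → d; X2 → b; X3 → c; Y1 → X1 X1; Y2 → X1 X2; Y3 → X3 Expr

Introduce a nonterminal for each terminal appearing in a rule of length ≥ 2: X1 → d, X2 → b, X3 → c.
Binarize each right-hand side of length ≥ 3 by chaining fresh nonterminals (Y1, Y2, …): affected rules were Expr → X2 X1 X1; Factor → X3 X1 X2; Factor → Expr X3 Expr.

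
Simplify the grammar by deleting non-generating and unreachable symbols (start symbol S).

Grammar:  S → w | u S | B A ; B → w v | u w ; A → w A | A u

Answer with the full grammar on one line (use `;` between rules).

S → w | u S

Generating nonterminals: {B, S}.
Reachable from S after that: {S}.
Removed useless symbols: {A, B} and every production mentioning them.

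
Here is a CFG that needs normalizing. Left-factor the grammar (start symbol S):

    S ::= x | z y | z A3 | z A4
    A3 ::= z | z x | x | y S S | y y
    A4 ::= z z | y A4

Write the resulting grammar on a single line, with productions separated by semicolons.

S has alternatives sharing prefix 'z': factor to S → z S' with S' → y | A3 | A4.
A3 has alternatives sharing prefix 'z': factor to A3 → z A3' with A3' → ε | x.
A3 has alternatives sharing prefix 'y': factor to A3 → y A3'' with A3'' → S S | y.

S ::= x | z S'; A3 ::= x | z A3' | y A3''; A4 ::= z z | y A4; S' ::= y | A3 | A4; A3' ::= ε | x; A3'' ::= S S | y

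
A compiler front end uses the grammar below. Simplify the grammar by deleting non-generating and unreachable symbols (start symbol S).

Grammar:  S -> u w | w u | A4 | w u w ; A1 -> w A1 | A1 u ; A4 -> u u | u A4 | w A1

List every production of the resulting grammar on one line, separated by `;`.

S -> u w | w u | A4 | w u w; A4 -> u u | u A4

Generating nonterminals: {A4, S}.
Reachable from S after that: {A4, S}.
Removed useless symbols: {A1} and every production mentioning them.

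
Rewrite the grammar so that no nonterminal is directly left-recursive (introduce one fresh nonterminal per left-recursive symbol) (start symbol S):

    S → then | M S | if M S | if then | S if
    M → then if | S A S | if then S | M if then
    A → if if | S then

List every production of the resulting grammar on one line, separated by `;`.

S → then S' | M S S' | if M S S' | if then S'; M → then if M' | S A S M' | if then S M'; A → if if | S then; S' → if S' | eps; M' → if then M' | eps

Directly left-recursive nonterminals: S, M.
For S: α = {if}, β = {then, M S, if M S, if then}. Rewrite as S → β S' and S' → α S' | ε.
For M: α = {if then}, β = {then if, S A S, if then S}. Rewrite as M → β M' and M' → α M' | ε.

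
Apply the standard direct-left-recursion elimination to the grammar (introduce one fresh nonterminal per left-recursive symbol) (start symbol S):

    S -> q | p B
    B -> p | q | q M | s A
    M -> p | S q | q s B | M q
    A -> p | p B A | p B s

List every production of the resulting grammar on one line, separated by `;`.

S -> q | p B; B -> p | q | q M | s A; M -> p M' | S q M' | q s B M'; A -> p | p B A | p B s; M' -> q M' | ε

Directly left-recursive nonterminal: M.
For M: α = {q}, β = {p, S q, q s B}. Rewrite as M → β M' and M' → α M' | ε.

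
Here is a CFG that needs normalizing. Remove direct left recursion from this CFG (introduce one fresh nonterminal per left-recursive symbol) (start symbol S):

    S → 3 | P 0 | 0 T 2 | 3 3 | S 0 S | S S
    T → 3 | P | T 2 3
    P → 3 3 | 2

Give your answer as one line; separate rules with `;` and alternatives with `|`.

S, T are directly left-recursive.
For S: α = {0 S, S}, β = {3, P 0, 0 T 2, 3 3}. Rewrite as S → β S' and S' → α S' | ε.
For T: α = {2 3}, β = {3, P}. Rewrite as T → β T' and T' → α T' | ε.

S → 3 S' | P 0 S' | 0 T 2 S' | 3 3 S'; T → 3 T' | P T'; P → 3 3 | 2; S' → 0 S S' | S S' | epsilon; T' → 2 3 T' | epsilon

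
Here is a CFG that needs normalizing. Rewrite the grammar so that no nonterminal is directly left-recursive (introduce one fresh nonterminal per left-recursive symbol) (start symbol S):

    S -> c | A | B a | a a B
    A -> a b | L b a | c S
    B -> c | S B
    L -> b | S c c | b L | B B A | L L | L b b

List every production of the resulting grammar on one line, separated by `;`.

Directly left-recursive nonterminal: L.
For L: α = {L, b b}, β = {b, S c c, b L, B B A}. Rewrite as L → β L' and L' → α L' | ε.

S -> c | A | B a | a a B; A -> a b | L b a | c S; B -> c | S B; L -> b L' | S c c L' | b L L' | B B A L'; L' -> L L' | b b L' | ε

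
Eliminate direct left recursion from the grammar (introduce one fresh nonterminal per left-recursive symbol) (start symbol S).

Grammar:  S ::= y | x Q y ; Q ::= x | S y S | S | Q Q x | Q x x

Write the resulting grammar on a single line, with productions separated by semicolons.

Q is directly left-recursive.
For Q: α = {Q x, x x}, β = {x, S y S, S}. Rewrite as Q → β Q' and Q' → α Q' | ε.

S ::= y | x Q y; Q ::= x Q' | S y S Q' | S Q'; Q' ::= Q x Q' | x x Q' | ε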